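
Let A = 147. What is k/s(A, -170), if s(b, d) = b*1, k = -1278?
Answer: -426/49 ≈ -8.6939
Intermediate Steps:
s(b, d) = b
k/s(A, -170) = -1278/147 = -1278*1/147 = -426/49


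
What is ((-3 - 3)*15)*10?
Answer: -900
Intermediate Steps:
((-3 - 3)*15)*10 = -6*15*10 = -90*10 = -900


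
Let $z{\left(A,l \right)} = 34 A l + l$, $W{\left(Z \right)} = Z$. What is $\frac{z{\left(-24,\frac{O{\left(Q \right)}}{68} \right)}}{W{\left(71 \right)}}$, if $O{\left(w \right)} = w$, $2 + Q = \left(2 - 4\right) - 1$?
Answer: $\frac{4075}{4828} \approx 0.84404$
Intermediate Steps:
$Q = -5$ ($Q = -2 + \left(\left(2 - 4\right) - 1\right) = -2 - 3 = -5$)
$z{\left(A,l \right)} = l + 34 A l$ ($z{\left(A,l \right)} = 34 A l + l = l + 34 A l$)
$\frac{z{\left(-24,\frac{O{\left(Q \right)}}{68} \right)}}{W{\left(71 \right)}} = \frac{- \frac{5}{68} \left(1 + 34 \left(-24\right)\right)}{71} = \left(-5\right) \frac{1}{68} \left(1 - 816\right) \frac{1}{71} = \left(- \frac{5}{68}\right) \left(-815\right) \frac{1}{71} = \frac{4075}{68} \cdot \frac{1}{71} = \frac{4075}{4828}$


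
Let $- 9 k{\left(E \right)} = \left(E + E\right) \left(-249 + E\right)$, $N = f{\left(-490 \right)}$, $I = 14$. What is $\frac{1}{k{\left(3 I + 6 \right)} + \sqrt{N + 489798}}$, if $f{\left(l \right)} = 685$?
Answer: $\frac{2144}{4106253} - \frac{\sqrt{490483}}{4106253} \approx 0.00035157$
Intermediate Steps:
$N = 685$
$k{\left(E \right)} = - \frac{2 E \left(-249 + E\right)}{9}$ ($k{\left(E \right)} = - \frac{\left(E + E\right) \left(-249 + E\right)}{9} = - \frac{2 E \left(-249 + E\right)}{9}$)
$\frac{1}{k{\left(3 I + 6 \right)} + \sqrt{N + 489798}} = \frac{1}{\frac{2 \left(3 \cdot 14 + 6\right) \left(249 - \left(3 \cdot 14 + 6\right)\right)}{9} + \sqrt{685 + 489798}} = \frac{1}{\frac{2 \left(42 + 6\right) \left(249 - \left(42 + 6\right)\right)}{9} + \sqrt{490483}} = \frac{1}{\frac{2}{9} \cdot 48 \left(249 - 48\right) + \sqrt{490483}} = \frac{1}{\frac{2}{9} \cdot 48 \cdot 201 + \sqrt{490483}} = \frac{1}{2144 + \sqrt{490483}}$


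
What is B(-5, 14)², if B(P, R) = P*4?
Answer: 400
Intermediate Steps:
B(P, R) = 4*P
B(-5, 14)² = (4*(-5))² = (-20)² = 400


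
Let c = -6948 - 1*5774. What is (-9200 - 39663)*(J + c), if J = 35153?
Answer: -1096045953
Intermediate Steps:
c = -12722 (c = -6948 - 5774 = -12722)
(-9200 - 39663)*(J + c) = (-9200 - 39663)*(35153 - 12722) = -48863*22431 = -1096045953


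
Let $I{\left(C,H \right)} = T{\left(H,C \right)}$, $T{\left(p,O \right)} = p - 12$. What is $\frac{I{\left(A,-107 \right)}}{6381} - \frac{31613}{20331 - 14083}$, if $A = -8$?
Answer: $- \frac{202466065}{39868488} \approx -5.0783$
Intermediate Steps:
$T{\left(p,O \right)} = -12 + p$
$I{\left(C,H \right)} = -12 + H$
$\frac{I{\left(A,-107 \right)}}{6381} - \frac{31613}{20331 - 14083} = \frac{-12 - 107}{6381} - \frac{31613}{20331 - 14083} = \left(-119\right) \frac{1}{6381} - \frac{31613}{6248} = - \frac{119}{6381} - \frac{31613}{6248} = - \frac{202466065}{39868488}$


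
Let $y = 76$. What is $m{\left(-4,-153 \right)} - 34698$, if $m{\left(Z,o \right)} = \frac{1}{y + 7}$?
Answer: $- \frac{2879933}{83} \approx -34698.0$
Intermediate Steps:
$m{\left(Z,o \right)} = \frac{1}{83}$ ($m{\left(Z,o \right)} = \frac{1}{76 + 7} = \frac{1}{83}$)
$m{\left(-4,-153 \right)} - 34698 = \frac{1}{83} - 34698 = - \frac{2879933}{83}$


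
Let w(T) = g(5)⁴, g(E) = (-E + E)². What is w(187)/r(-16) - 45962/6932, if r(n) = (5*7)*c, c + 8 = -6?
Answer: -22981/3466 ≈ -6.6304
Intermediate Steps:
c = -14 (c = -8 - 6 = -14)
r(n) = -490 (r(n) = (5*7)*(-14) = 35*(-14) = -490)
g(E) = 0 (g(E) = 0² = 0)
w(T) = 0 (w(T) = 0⁴ = 0)
w(187)/r(-16) - 45962/6932 = 0/(-490) - 45962/6932 = 0*(-1/490) - 45962*1/6932 = 0 - 22981/3466 = -22981/3466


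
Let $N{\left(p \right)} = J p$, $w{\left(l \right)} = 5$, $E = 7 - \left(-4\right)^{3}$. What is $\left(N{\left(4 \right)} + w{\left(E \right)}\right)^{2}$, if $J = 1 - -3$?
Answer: $441$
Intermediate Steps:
$E = 71$ ($E = 7 - -64 = 7 + 64 = 71$)
$J = 4$ ($J = 1 + 3 = 4$)
$N{\left(p \right)} = 4 p$
$\left(N{\left(4 \right)} + w{\left(E \right)}\right)^{2} = \left(4 \cdot 4 + 5\right)^{2} = \left(16 + 5\right)^{2} = 21^{2} = 441$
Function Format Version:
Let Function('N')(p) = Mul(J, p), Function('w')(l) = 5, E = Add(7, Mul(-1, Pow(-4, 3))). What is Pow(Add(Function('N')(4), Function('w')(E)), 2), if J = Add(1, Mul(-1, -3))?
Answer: 441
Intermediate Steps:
E = 71 (E = Add(7, Mul(-1, -64)) = Add(7, 64) = 71)
J = 4 (J = Add(1, 3) = 4)
Function('N')(p) = Mul(4, p)
Pow(Add(Function('N')(4), Function('w')(E)), 2) = Pow(Add(Mul(4, 4), 5), 2) = Pow(Add(16, 5), 2) = Pow(21, 2) = 441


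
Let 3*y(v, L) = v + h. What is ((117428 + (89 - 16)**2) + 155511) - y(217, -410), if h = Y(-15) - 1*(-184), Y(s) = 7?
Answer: 278132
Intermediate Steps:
h = 191 (h = 7 - 1*(-184) = 7 + 184 = 191)
y(v, L) = 191/3 + v/3 (y(v, L) = (v + 191)/3 = (191 + v)/3 = 191/3 + v/3)
((117428 + (89 - 16)**2) + 155511) - y(217, -410) = ((117428 + (89 - 16)**2) + 155511) - (191/3 + (1/3)*217) = ((117428 + 73**2) + 155511) - (191/3 + 217/3) = ((117428 + 5329) + 155511) - 1*136 = (122757 + 155511) - 136 = 278268 - 136 = 278132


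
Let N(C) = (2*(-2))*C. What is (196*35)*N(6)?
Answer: -164640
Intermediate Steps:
N(C) = -4*C
(196*35)*N(6) = (196*35)*(-4*6) = 6860*(-24) = -164640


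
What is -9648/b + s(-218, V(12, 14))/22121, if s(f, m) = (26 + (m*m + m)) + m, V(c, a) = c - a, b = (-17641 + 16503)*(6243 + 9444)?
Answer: 37642798/21938877807 ≈ 0.0017158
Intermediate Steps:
b = -17851806 (b = -1138*15687 = -17851806)
s(f, m) = 26 + m² + 2*m (s(f, m) = (26 + (m² + m)) + m = (26 + (m + m²)) + m = (26 + m + m²) + m = 26 + m² + 2*m)
-9648/b + s(-218, V(12, 14))/22121 = -9648/(-17851806) + (26 + (12 - 1*14)² + 2*(12 - 1*14))/22121 = -9648*(-1/17851806) + (26 + (12 - 14)² + 2*(12 - 14))*(1/22121) = 536/991767 + (26 + (-2)² + 2*(-2))*(1/22121) = 536/991767 + (26 + 4 - 4)*(1/22121) = 536/991767 + 26*(1/22121) = 536/991767 + 26/22121 = 37642798/21938877807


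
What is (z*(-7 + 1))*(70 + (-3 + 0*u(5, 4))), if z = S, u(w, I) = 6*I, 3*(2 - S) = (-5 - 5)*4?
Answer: -6164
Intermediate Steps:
S = 46/3 (S = 2 - (-5 - 5)*4/3 = 2 - (-10)*4/3 = 2 - 1/3*(-40) = 2 + 40/3 = 46/3 ≈ 15.333)
z = 46/3 ≈ 15.333
(z*(-7 + 1))*(70 + (-3 + 0*u(5, 4))) = (46*(-7 + 1)/3)*(70 + (-3 + 0*(6*4))) = ((46/3)*(-6))*(70 + (-3 + 0*24)) = -92*(70 + (-3 + 0)) = -92*(70 - 3) = -92*67 = -6164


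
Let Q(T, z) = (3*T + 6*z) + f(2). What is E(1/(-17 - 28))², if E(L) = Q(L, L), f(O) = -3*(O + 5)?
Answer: 11236/25 ≈ 449.44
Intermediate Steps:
f(O) = -15 - 3*O (f(O) = -3*(5 + O) = -15 - 3*O)
Q(T, z) = -21 + 3*T + 6*z (Q(T, z) = (3*T + 6*z) + (-15 - 3*2) = (3*T + 6*z) + (-15 - 6) = (3*T + 6*z) - 21 = -21 + 3*T + 6*z)
E(L) = -21 + 9*L (E(L) = -21 + 3*L + 6*L = -21 + 9*L)
E(1/(-17 - 28))² = (-21 + 9/(-17 - 28))² = (-21 + 9/(-45))² = (-21 + 9*(-1/45))² = (-21 - ⅕)² = (-106/5)² = 11236/25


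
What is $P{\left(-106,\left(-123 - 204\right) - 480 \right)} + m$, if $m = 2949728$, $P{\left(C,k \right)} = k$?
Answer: $2948921$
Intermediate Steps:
$P{\left(-106,\left(-123 - 204\right) - 480 \right)} + m = \left(\left(-123 - 204\right) - 480\right) + 2949728 = \left(-327 - 480\right) + 2949728 = -807 + 2949728 = 2948921$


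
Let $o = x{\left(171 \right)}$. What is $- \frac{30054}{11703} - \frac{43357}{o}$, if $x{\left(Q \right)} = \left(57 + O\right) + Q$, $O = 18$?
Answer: $- \frac{171600085}{959646} \approx -178.82$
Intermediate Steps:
$x{\left(Q \right)} = 75 + Q$ ($x{\left(Q \right)} = \left(57 + 18\right) + Q = 75 + Q$)
$o = 246$ ($o = 75 + 171 = 246$)
$- \frac{30054}{11703} - \frac{43357}{o} = - \frac{30054}{11703} - \frac{43357}{246} = \left(-30054\right) \frac{1}{11703} - \frac{43357}{246} = - \frac{10018}{3901} - \frac{43357}{246} = - \frac{171600085}{959646}$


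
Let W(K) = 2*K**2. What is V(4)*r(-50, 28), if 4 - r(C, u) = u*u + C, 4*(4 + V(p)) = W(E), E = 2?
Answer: 1460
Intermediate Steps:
V(p) = -2 (V(p) = -4 + (2*2**2)/4 = -4 + (2*4)/4 = -4 + (1/4)*8 = -4 + 2 = -2)
r(C, u) = 4 - C - u**2 (r(C, u) = 4 - (u*u + C) = 4 - (u**2 + C) = 4 - (C + u**2) = 4 + (-C - u**2) = 4 - C - u**2)
V(4)*r(-50, 28) = -2*(4 - 1*(-50) - 1*28**2) = -2*(4 + 50 - 1*784) = -2*(4 + 50 - 784) = -2*(-730) = 1460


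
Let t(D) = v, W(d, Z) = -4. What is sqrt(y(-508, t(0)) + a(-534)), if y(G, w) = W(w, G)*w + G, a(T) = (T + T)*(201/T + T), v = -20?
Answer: sqrt(570286) ≈ 755.17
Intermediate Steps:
t(D) = -20
a(T) = 2*T*(T + 201/T) (a(T) = (2*T)*(T + 201/T) = 2*T*(T + 201/T))
y(G, w) = G - 4*w (y(G, w) = -4*w + G = G - 4*w)
sqrt(y(-508, t(0)) + a(-534)) = sqrt((-508 - 4*(-20)) + (402 + 2*(-534)**2)) = sqrt((-508 + 80) + (402 + 2*285156)) = sqrt(-428 + (402 + 570312)) = sqrt(-428 + 570714) = sqrt(570286)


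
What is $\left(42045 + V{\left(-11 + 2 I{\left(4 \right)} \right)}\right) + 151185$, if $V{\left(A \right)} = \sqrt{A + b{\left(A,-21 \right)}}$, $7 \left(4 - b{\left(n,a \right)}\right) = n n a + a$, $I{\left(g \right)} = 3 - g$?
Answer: $193230 + \sqrt{501} \approx 1.9325 \cdot 10^{5}$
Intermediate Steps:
$b{\left(n,a \right)} = 4 - \frac{a}{7} - \frac{a n^{2}}{7}$ ($b{\left(n,a \right)} = 4 - \frac{n n a + a}{7} = 4 - \frac{n^{2} a + a}{7} = 4 - \frac{a n^{2} + a}{7} = 4 - \frac{a + a n^{2}}{7} = 4 - \left(\frac{a}{7} + \frac{a n^{2}}{7}\right) = 4 - \frac{a}{7} - \frac{a n^{2}}{7}$)
$V{\left(A \right)} = \sqrt{7 + A + 3 A^{2}}$ ($V{\left(A \right)} = \sqrt{A - \left(-7 - 3 A^{2}\right)} = \sqrt{A + \left(4 + 3 + 3 A^{2}\right)} = \sqrt{A + \left(7 + 3 A^{2}\right)} = \sqrt{7 + A + 3 A^{2}}$)
$\left(42045 + V{\left(-11 + 2 I{\left(4 \right)} \right)}\right) + 151185 = \left(42045 + \sqrt{7 - \left(11 - 2 \left(3 - 4\right)\right) + 3 \left(-11 + 2 \left(3 - 4\right)\right)^{2}}\right) + 151185 = \left(42045 + \sqrt{7 + \left(-11 + 2 \left(-1\right)\right) + 3 \left(-11 + 2 \left(-1\right)\right)^{2}}\right) + 151185 = \left(42045 + \sqrt{7 - 13 + 3 \left(-11 - 2\right)^{2}}\right) + 151185 = \left(42045 + \sqrt{7 - 13 + 3 \left(-13\right)^{2}}\right) + 151185 = \left(42045 + \sqrt{7 - 13 + 3 \cdot 169}\right) + 151185 = \left(42045 + \sqrt{7 - 13 + 507}\right) + 151185 = \left(42045 + \sqrt{501}\right) + 151185 = 193230 + \sqrt{501}$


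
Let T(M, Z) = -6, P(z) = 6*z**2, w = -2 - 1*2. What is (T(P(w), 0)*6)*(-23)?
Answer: 828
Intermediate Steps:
w = -4 (w = -2 - 2 = -4)
(T(P(w), 0)*6)*(-23) = -6*6*(-23) = -36*(-23) = 828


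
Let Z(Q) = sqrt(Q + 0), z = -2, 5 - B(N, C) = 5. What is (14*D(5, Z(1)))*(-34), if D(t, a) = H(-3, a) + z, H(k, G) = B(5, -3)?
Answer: 952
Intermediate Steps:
B(N, C) = 0 (B(N, C) = 5 - 1*5 = 5 - 5 = 0)
H(k, G) = 0
Z(Q) = sqrt(Q)
D(t, a) = -2 (D(t, a) = 0 - 2 = -2)
(14*D(5, Z(1)))*(-34) = (14*(-2))*(-34) = -28*(-34) = 952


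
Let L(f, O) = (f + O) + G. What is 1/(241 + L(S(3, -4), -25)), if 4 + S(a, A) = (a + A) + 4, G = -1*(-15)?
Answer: 1/230 ≈ 0.0043478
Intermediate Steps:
G = 15
S(a, A) = A + a (S(a, A) = -4 + ((a + A) + 4) = -4 + ((A + a) + 4) = -4 + (4 + A + a) = A + a)
L(f, O) = 15 + O + f (L(f, O) = (f + O) + 15 = (O + f) + 15 = 15 + O + f)
1/(241 + L(S(3, -4), -25)) = 1/(241 + (15 - 25 + (-4 + 3))) = 1/(241 + (15 - 25 - 1)) = 1/(241 - 11) = 1/230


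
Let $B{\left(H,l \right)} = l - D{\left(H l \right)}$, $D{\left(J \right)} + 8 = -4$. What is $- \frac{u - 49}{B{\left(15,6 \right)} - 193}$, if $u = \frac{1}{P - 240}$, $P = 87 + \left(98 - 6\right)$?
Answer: $- \frac{598}{2135} \approx -0.28009$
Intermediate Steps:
$D{\left(J \right)} = -12$ ($D{\left(J \right)} = -8 - 4 = -12$)
$P = 179$ ($P = 87 + \left(98 - 6\right) = 87 + 92 = 179$)
$B{\left(H,l \right)} = 12 + l$ ($B{\left(H,l \right)} = l - -12 = l + 12 = 12 + l$)
$u = - \frac{1}{61}$ ($u = \frac{1}{179 - 240} = \frac{1}{-61} = - \frac{1}{61} \approx -0.016393$)
$- \frac{u - 49}{B{\left(15,6 \right)} - 193} = - \frac{- \frac{1}{61} - 49}{\left(12 + 6\right) - 193} = - \frac{-2990}{61 \left(18 - 193\right)} = - \frac{-2990}{61 \left(-175\right)} = - \frac{\left(-2990\right) \left(-1\right)}{61 \cdot 175} = \left(-1\right) \frac{598}{2135} = - \frac{598}{2135}$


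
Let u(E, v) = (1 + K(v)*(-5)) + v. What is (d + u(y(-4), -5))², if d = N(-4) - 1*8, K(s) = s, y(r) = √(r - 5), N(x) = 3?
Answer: 256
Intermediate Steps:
y(r) = √(-5 + r)
u(E, v) = 1 - 4*v (u(E, v) = (1 + v*(-5)) + v = (1 - 5*v) + v = 1 - 4*v)
d = -5 (d = 3 - 1*8 = 3 - 8 = -5)
(d + u(y(-4), -5))² = (-5 + (1 - 4*(-5)))² = (-5 + (1 + 20))² = (-5 + 21)² = 16² = 256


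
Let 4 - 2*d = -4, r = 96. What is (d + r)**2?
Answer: 10000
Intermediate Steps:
d = 4 (d = 2 - 1/2*(-4) = 2 + 2 = 4)
(d + r)**2 = (4 + 96)**2 = 100**2 = 10000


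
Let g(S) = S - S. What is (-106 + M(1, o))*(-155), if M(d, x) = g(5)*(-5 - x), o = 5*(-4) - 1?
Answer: 16430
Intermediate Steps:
g(S) = 0
o = -21 (o = -20 - 1 = -21)
M(d, x) = 0 (M(d, x) = 0*(-5 - x) = 0)
(-106 + M(1, o))*(-155) = (-106 + 0)*(-155) = -106*(-155) = 16430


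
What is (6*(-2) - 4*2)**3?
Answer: -8000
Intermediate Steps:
(6*(-2) - 4*2)**3 = (-12 - 8)**3 = (-20)**3 = -8000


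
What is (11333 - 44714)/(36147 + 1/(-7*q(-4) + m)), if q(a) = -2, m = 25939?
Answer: -866337093/938123092 ≈ -0.92348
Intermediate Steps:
(11333 - 44714)/(36147 + 1/(-7*q(-4) + m)) = (11333 - 44714)/(36147 + 1/(-7*(-2) + 25939)) = -33381/(36147 + 1/(14 + 25939)) = -33381/(36147 + 1/25953) = -33381/938123092/25953 = -33381*25953/938123092 = -866337093/938123092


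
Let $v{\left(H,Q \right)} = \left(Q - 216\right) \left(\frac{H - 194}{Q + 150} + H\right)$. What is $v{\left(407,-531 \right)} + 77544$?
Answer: $- \frac{28710558}{127} \approx -2.2607 \cdot 10^{5}$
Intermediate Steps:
$v{\left(H,Q \right)} = \left(-216 + Q\right) \left(H + \frac{-194 + H}{150 + Q}\right)$ ($v{\left(H,Q \right)} = \left(-216 + Q\right) \left(\frac{-194 + H}{150 + Q} + H\right) = \left(-216 + Q\right) \left(H + \frac{-194 + H}{150 + Q}\right)$)
$v{\left(407,-531 \right)} + 77544 = \frac{41904 - 13274712 - -103014 + 407 \left(-531\right)^{2} - 26455 \left(-531\right)}{150 - 531} + 77544 = \frac{41904 - 13274712 + 103014 + 407 \cdot 281961 + 14047605}{-381} + 77544 = - \frac{41904 - 13274712 + 103014 + 114758127 + 14047605}{381} + 77544 = \left(- \frac{1}{381}\right) 115675938 + 77544 = - \frac{38558646}{127} + 77544 = - \frac{28710558}{127}$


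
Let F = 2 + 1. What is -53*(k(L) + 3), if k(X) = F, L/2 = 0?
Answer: -318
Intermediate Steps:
L = 0 (L = 2*0 = 0)
F = 3
k(X) = 3
-53*(k(L) + 3) = -53*(3 + 3) = -53*6 = -318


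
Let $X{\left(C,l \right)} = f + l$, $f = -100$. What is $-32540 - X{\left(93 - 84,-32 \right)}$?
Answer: $-32408$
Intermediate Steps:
$X{\left(C,l \right)} = -100 + l$
$-32540 - X{\left(93 - 84,-32 \right)} = -32540 - \left(-100 - 32\right) = -32540 - -132 = -32540 + 132 = -32408$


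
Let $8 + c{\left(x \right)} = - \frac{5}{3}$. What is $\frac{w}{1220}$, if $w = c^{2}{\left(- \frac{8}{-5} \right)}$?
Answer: $\frac{841}{10980} \approx 0.076594$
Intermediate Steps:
$c{\left(x \right)} = - \frac{29}{3}$ ($c{\left(x \right)} = -8 - \frac{5}{3} = - \frac{29}{3}$)
$w = \frac{841}{9}$ ($w = \left(- \frac{29}{3}\right)^{2} = \frac{841}{9} \approx 93.444$)
$\frac{w}{1220} = \frac{841}{9 \cdot 1220} = \frac{841}{9} \cdot \frac{1}{1220} = \frac{841}{10980}$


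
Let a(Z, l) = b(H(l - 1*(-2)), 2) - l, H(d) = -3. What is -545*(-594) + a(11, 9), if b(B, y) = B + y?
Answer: 323720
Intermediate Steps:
a(Z, l) = -1 - l (a(Z, l) = (-3 + 2) - l = -1 - l)
-545*(-594) + a(11, 9) = -545*(-594) + (-1 - 1*9) = 323730 + (-1 - 9) = 323730 - 10 = 323720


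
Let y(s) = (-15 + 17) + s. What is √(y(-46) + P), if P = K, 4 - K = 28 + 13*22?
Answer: I*√354 ≈ 18.815*I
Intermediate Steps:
y(s) = 2 + s
K = -310 (K = 4 - (28 + 13*22) = 4 - (28 + 286) = 4 - 1*314 = 4 - 314 = -310)
P = -310
√(y(-46) + P) = √((2 - 46) - 310) = √(-44 - 310) = √(-354) = I*√354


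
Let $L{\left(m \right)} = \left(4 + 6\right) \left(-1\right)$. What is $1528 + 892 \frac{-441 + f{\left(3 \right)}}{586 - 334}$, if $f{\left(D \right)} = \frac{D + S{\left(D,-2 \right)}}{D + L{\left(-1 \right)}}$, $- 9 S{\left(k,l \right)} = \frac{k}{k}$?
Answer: $- \frac{136775}{3969} \approx -34.461$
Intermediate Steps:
$S{\left(k,l \right)} = - \frac{1}{9}$ ($S{\left(k,l \right)} = - \frac{k \frac{1}{k}}{9} = \left(- \frac{1}{9}\right) 1 = - \frac{1}{9}$)
$L{\left(m \right)} = -10$ ($L{\left(m \right)} = 10 \left(-1\right) = -10$)
$f{\left(D \right)} = \frac{- \frac{1}{9} + D}{-10 + D}$ ($f{\left(D \right)} = \frac{D - \frac{1}{9}}{D - 10} = \frac{- \frac{1}{9} + D}{-10 + D}$)
$1528 + 892 \frac{-441 + f{\left(3 \right)}}{586 - 334} = 1528 + 892 \frac{-441 + \frac{- \frac{1}{9} + 3}{-10 + 3}}{586 - 334} = 1528 + 892 \frac{-441 + \frac{1}{-7} \cdot \frac{26}{9}}{252} = 1528 + 892 \left(-441 - \frac{26}{63}\right) \frac{1}{252} = 1528 + 892 \left(\left(- \frac{27809}{63}\right) \frac{1}{252}\right) = 1528 + 892 \left(- \frac{27809}{15876}\right) = 1528 - \frac{6201407}{3969} = - \frac{136775}{3969}$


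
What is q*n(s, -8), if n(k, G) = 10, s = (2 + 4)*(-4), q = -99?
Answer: -990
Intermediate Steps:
s = -24 (s = 6*(-4) = -24)
q*n(s, -8) = -99*10 = -990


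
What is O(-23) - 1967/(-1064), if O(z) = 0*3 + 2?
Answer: 585/152 ≈ 3.8487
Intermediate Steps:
O(z) = 2 (O(z) = 0 + 2 = 2)
O(-23) - 1967/(-1064) = 2 - 1967/(-1064) = 2 - 1967*(-1/1064) = 2 + 281/152 = 585/152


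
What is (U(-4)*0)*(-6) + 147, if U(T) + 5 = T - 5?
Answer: 147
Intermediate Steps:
U(T) = -10 + T (U(T) = -5 + (T - 5) = -5 + (-5 + T) = -10 + T)
(U(-4)*0)*(-6) + 147 = ((-10 - 4)*0)*(-6) + 147 = -14*0*(-6) + 147 = 0*(-6) + 147 = 0 + 147 = 147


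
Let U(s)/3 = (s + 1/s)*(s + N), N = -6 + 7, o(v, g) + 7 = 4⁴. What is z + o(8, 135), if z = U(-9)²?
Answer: 432577/9 ≈ 48064.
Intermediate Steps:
o(v, g) = 249 (o(v, g) = -7 + 4⁴ = -7 + 256 = 249)
N = 1
U(s) = 3*(1 + s)*(s + 1/s) (U(s) = 3*((s + 1/s)*(s + 1)) = 3*((s + 1/s)*(1 + s)) = 3*((1 + s)*(s + 1/s)) = 3*(1 + s)*(s + 1/s))
z = 430336/9 (z = (3*(1 - 9*(1 - 9 + (-9)²))/(-9))² = (3*(-⅑)*(1 - 9*(1 - 9 + 81)))² = (3*(-⅑)*(1 - 9*73))² = (3*(-⅑)*(1 - 657))² = (3*(-⅑)*(-656))² = (656/3)² = 430336/9 ≈ 47815.)
z + o(8, 135) = 430336/9 + 249 = 432577/9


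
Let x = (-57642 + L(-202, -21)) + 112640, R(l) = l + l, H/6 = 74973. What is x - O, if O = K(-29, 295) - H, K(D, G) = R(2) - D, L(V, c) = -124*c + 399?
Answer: 507806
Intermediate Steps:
H = 449838 (H = 6*74973 = 449838)
R(l) = 2*l
L(V, c) = 399 - 124*c
x = 58001 (x = (-57642 + (399 - 124*(-21))) + 112640 = (-57642 + (399 + 2604)) + 112640 = (-57642 + 3003) + 112640 = -54639 + 112640 = 58001)
K(D, G) = 4 - D (K(D, G) = 2*2 - D = 4 - D)
O = -449805 (O = (4 - 1*(-29)) - 1*449838 = (4 + 29) - 449838 = 33 - 449838 = -449805)
x - O = 58001 - 1*(-449805) = 58001 + 449805 = 507806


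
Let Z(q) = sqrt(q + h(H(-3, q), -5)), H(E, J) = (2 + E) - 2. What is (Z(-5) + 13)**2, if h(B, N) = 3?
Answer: (13 + I*sqrt(2))**2 ≈ 167.0 + 36.77*I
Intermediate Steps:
H(E, J) = E
Z(q) = sqrt(3 + q) (Z(q) = sqrt(q + 3) = sqrt(3 + q))
(Z(-5) + 13)**2 = (sqrt(3 - 5) + 13)**2 = (sqrt(-2) + 13)**2 = (I*sqrt(2) + 13)**2 = (13 + I*sqrt(2))**2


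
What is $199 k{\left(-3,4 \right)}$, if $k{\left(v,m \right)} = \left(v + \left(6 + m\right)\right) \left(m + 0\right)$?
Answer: $5572$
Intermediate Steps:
$k{\left(v,m \right)} = m \left(6 + m + v\right)$ ($k{\left(v,m \right)} = \left(6 + m + v\right) m = m \left(6 + m + v\right)$)
$199 k{\left(-3,4 \right)} = 199 \cdot 4 \left(6 + 4 - 3\right) = 199 \cdot 4 \cdot 7 = 199 \cdot 28 = 5572$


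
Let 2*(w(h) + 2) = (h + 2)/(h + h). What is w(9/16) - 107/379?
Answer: -15601/13644 ≈ -1.1434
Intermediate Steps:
w(h) = -2 + (2 + h)/(4*h) (w(h) = -2 + ((h + 2)/(h + h))/2 = -2 + ((2 + h)/((2*h)))/2 = -2 + ((2 + h)*(1/(2*h)))/2 = -2 + ((2 + h)/(2*h))/2 = -2 + (2 + h)/(4*h))
w(9/16) - 107/379 = (2 - 63/16)/(4*((9/16))) - 107/379 = (2 - 63/16)/(4*((9*(1/16)))) - 107/379 = (2 - 7*9/16)/(4*(9/16)) - 1*107/379 = (1/4)*(16/9)*(2 - 63/16) - 107/379 = (1/4)*(16/9)*(-31/16) - 107/379 = -31/36 - 107/379 = -15601/13644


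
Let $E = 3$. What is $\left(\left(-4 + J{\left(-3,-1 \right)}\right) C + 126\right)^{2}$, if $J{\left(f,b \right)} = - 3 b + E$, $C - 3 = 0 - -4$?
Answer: $19600$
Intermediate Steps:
$C = 7$ ($C = 3 + \left(0 - -4\right) = 3 + \left(0 + 4\right) = 3 + 4 = 7$)
$J{\left(f,b \right)} = 3 - 3 b$ ($J{\left(f,b \right)} = - 3 b + 3 = 3 - 3 b$)
$\left(\left(-4 + J{\left(-3,-1 \right)}\right) C + 126\right)^{2} = \left(\left(-4 + \left(3 - -3\right)\right) 7 + 126\right)^{2} = \left(\left(-4 + \left(3 + 3\right)\right) 7 + 126\right)^{2} = \left(\left(-4 + 6\right) 7 + 126\right)^{2} = \left(2 \cdot 7 + 126\right)^{2} = \left(14 + 126\right)^{2} = 140^{2} = 19600$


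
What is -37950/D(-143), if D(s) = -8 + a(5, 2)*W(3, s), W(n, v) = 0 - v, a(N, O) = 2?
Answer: -18975/139 ≈ -136.51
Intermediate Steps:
W(n, v) = -v
D(s) = -8 - 2*s (D(s) = -8 + 2*(-s) = -8 - 2*s)
-37950/D(-143) = -37950/(-8 - 2*(-143)) = -37950/(-8 + 286) = -37950/278 = -37950*1/278 = -18975/139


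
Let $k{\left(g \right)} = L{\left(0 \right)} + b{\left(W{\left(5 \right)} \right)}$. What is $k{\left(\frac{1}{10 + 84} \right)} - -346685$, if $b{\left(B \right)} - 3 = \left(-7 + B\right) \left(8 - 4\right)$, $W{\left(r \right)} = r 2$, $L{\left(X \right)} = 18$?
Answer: $346718$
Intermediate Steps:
$W{\left(r \right)} = 2 r$
$b{\left(B \right)} = -25 + 4 B$ ($b{\left(B \right)} = 3 + \left(-7 + B\right) \left(8 - 4\right) = 3 + \left(-7 + B\right) 4 = 3 + \left(-28 + 4 B\right) = -25 + 4 B$)
$k{\left(g \right)} = 33$ ($k{\left(g \right)} = 18 - \left(25 - 4 \cdot 2 \cdot 5\right) = 18 + \left(-25 + 4 \cdot 10\right) = 18 + \left(-25 + 40\right) = 18 + 15 = 33$)
$k{\left(\frac{1}{10 + 84} \right)} - -346685 = 33 - -346685 = 33 + 346685 = 346718$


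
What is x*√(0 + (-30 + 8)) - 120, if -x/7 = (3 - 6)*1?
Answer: -120 + 21*I*√22 ≈ -120.0 + 98.499*I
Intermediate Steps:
x = 21 (x = -7*(3 - 6) = -(-21) = -7*(-3) = 21)
x*√(0 + (-30 + 8)) - 120 = 21*√(0 + (-30 + 8)) - 120 = 21*√(0 - 22) - 120 = 21*√(-22) - 120 = 21*(I*√22) - 120 = 21*I*√22 - 120 = -120 + 21*I*√22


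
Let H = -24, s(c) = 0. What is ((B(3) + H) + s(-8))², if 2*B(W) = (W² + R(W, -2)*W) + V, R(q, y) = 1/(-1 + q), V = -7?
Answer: 7921/16 ≈ 495.06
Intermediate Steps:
B(W) = -7/2 + W²/2 + W/(2*(-1 + W)) (B(W) = ((W² + W/(-1 + W)) - 7)/2 = (-7 + W² + W/(-1 + W))/2 = -7/2 + W²/2 + W/(2*(-1 + W)))
((B(3) + H) + s(-8))² = (((3 + (-1 + 3)*(-7 + 3²))/(2*(-1 + 3)) - 24) + 0)² = (((½)*(3 + 2*(-7 + 9))/2 - 24) + 0)² = (((½)*(½)*(3 + 2*2) - 24) + 0)² = (((½)*(½)*(3 + 4) - 24) + 0)² = (((½)*(½)*7 - 24) + 0)² = ((7/4 - 24) + 0)² = (-89/4 + 0)² = (-89/4)² = 7921/16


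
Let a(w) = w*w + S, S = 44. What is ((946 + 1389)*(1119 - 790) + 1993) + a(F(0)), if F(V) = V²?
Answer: 770252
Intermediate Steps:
a(w) = 44 + w² (a(w) = w*w + 44 = w² + 44 = 44 + w²)
((946 + 1389)*(1119 - 790) + 1993) + a(F(0)) = ((946 + 1389)*(1119 - 790) + 1993) + (44 + (0²)²) = (2335*329 + 1993) + (44 + 0²) = (768215 + 1993) + (44 + 0) = 770208 + 44 = 770252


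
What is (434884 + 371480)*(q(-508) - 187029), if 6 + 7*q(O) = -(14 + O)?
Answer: -1055300662260/7 ≈ -1.5076e+11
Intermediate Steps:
q(O) = -20/7 - O/7 (q(O) = -6/7 + (-(14 + O))/7 = -6/7 + (-14 - O)/7 = -6/7 + (-2 - O/7) = -20/7 - O/7)
(434884 + 371480)*(q(-508) - 187029) = (434884 + 371480)*((-20/7 - ⅐*(-508)) - 187029) = 806364*((-20/7 + 508/7) - 187029) = 806364*(488/7 - 187029) = 806364*(-1308715/7) = -1055300662260/7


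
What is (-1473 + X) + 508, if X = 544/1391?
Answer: -1341771/1391 ≈ -964.61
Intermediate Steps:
X = 544/1391 (X = 544*(1/1391) = 544/1391 ≈ 0.39109)
(-1473 + X) + 508 = (-1473 + 544/1391) + 508 = -2048399/1391 + 508 = -1341771/1391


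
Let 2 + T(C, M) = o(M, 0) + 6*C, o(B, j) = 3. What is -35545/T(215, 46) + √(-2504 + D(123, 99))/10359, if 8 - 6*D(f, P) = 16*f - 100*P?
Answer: -35545/1291 + I*√10626/31077 ≈ -27.533 + 0.003317*I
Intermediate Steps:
D(f, P) = 4/3 - 8*f/3 + 50*P/3 (D(f, P) = 4/3 - (16*f - 100*P)/6 = 4/3 - (-100*P + 16*f)/6 = 4/3 + (-8*f/3 + 50*P/3) = 4/3 - 8*f/3 + 50*P/3)
T(C, M) = 1 + 6*C (T(C, M) = -2 + (3 + 6*C) = 1 + 6*C)
-35545/T(215, 46) + √(-2504 + D(123, 99))/10359 = -35545/(1 + 6*215) + √(-2504 + (4/3 - 8/3*123 + (50/3)*99))/10359 = -35545/(1 + 1290) + √(-2504 + (4/3 - 328 + 1650))*(1/10359) = -35545/1291 + √(-2504 + 3970/3)*(1/10359) = -35545*1/1291 + √(-3542/3)*(1/10359) = -35545/1291 + (I*√10626/3)*(1/10359) = -35545/1291 + I*√10626/31077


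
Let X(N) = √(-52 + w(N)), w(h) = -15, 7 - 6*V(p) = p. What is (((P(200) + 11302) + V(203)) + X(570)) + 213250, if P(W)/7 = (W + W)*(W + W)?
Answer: 4033558/3 + I*√67 ≈ 1.3445e+6 + 8.1853*I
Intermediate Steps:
V(p) = 7/6 - p/6
P(W) = 28*W² (P(W) = 7*((W + W)*(W + W)) = 7*((2*W)*(2*W)) = 7*(4*W²) = 28*W²)
X(N) = I*√67 (X(N) = √(-52 - 15) = √(-67) = I*√67)
(((P(200) + 11302) + V(203)) + X(570)) + 213250 = (((28*200² + 11302) + (7/6 - ⅙*203)) + I*√67) + 213250 = (((28*40000 + 11302) + (7/6 - 203/6)) + I*√67) + 213250 = (((1120000 + 11302) - 98/3) + I*√67) + 213250 = ((1131302 - 98/3) + I*√67) + 213250 = (3393808/3 + I*√67) + 213250 = 4033558/3 + I*√67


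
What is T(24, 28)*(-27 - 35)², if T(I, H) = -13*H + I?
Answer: -1306960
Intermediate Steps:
T(I, H) = I - 13*H
T(24, 28)*(-27 - 35)² = (24 - 13*28)*(-27 - 35)² = (24 - 364)*(-62)² = -340*3844 = -1306960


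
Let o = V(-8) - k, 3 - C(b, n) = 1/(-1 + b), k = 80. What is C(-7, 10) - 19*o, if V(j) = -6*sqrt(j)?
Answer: 12185/8 + 228*I*sqrt(2) ≈ 1523.1 + 322.44*I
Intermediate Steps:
C(b, n) = 3 - 1/(-1 + b)
o = -80 - 12*I*sqrt(2) (o = -12*I*sqrt(2) - 1*80 = -12*I*sqrt(2) - 80 = -80 - 12*I*sqrt(2) ≈ -80.0 - 16.971*I)
C(-7, 10) - 19*o = (-4 + 3*(-7))/(-1 - 7) - 19*(-80 - 12*I*sqrt(2)) = (-4 - 21)/(-8) + (1520 + 228*I*sqrt(2)) = -1/8*(-25) + (1520 + 228*I*sqrt(2)) = 25/8 + (1520 + 228*I*sqrt(2)) = 12185/8 + 228*I*sqrt(2)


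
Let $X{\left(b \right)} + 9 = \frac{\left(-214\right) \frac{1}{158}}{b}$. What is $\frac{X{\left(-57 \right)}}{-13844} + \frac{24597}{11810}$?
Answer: $\frac{383460707201}{184057468230} \approx 2.0834$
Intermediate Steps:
$X{\left(b \right)} = -9 - \frac{107}{79 b}$ ($X{\left(b \right)} = -9 + \frac{\left(-214\right) \frac{1}{158}}{b} = -9 - \frac{107}{79 b}$)
$\frac{X{\left(-57 \right)}}{-13844} + \frac{24597}{11810} = \frac{-9 - \frac{107}{79 \left(-57\right)}}{-13844} + \frac{24597}{11810} = \left(-9 - - \frac{107}{4503}\right) \left(- \frac{1}{13844}\right) + 24597 \cdot \frac{1}{11810} = \left(-9 + \frac{107}{4503}\right) \left(- \frac{1}{13844}\right) + \frac{24597}{11810} = \left(- \frac{40420}{4503}\right) \left(- \frac{1}{13844}\right) + \frac{24597}{11810} = \frac{10105}{15584883} + \frac{24597}{11810} = \frac{383460707201}{184057468230}$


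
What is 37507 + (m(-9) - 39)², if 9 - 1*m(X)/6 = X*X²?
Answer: 19300828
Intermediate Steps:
m(X) = 54 - 6*X³ (m(X) = 54 - 6*X*X² = 54 - 6*X³)
37507 + (m(-9) - 39)² = 37507 + ((54 - 6*(-9)³) - 39)² = 37507 + ((54 - 6*(-729)) - 39)² = 37507 + ((54 + 4374) - 39)² = 37507 + (4428 - 39)² = 37507 + 4389² = 37507 + 19263321 = 19300828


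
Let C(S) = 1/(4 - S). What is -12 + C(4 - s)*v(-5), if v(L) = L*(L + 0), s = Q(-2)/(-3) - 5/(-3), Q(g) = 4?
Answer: 63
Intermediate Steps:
s = 1/3 (s = 4/(-3) - 5/(-3) = 4*(-1/3) - 5*(-1/3) = -4/3 + 5/3 = 1/3 ≈ 0.33333)
v(L) = L**2 (v(L) = L*L = L**2)
-12 + C(4 - s)*v(-5) = -12 - 1/(-4 + (4 - 1*1/3))*(-5)**2 = -12 - 1/(-4 + (4 - 1/3))*25 = -12 - 1/(-4 + 11/3)*25 = -12 - 1/(-1/3)*25 = -12 - 1*(-3)*25 = -12 + 3*25 = -12 + 75 = 63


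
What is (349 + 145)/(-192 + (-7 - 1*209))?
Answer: -247/204 ≈ -1.2108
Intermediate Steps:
(349 + 145)/(-192 + (-7 - 1*209)) = 494/(-192 + (-7 - 209)) = 494/(-192 - 216) = 494/(-408) = 494*(-1/408) = -247/204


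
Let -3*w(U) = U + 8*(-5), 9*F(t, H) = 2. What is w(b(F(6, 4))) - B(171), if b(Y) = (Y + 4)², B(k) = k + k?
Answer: -81310/243 ≈ -334.61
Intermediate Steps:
F(t, H) = 2/9 (F(t, H) = (⅑)*2 = 2/9)
B(k) = 2*k
b(Y) = (4 + Y)²
w(U) = 40/3 - U/3 (w(U) = -(U + 8*(-5))/3 = -(U - 40)/3 = -(-40 + U)/3 = 40/3 - U/3)
w(b(F(6, 4))) - B(171) = (40/3 - (4 + 2/9)²/3) - 2*171 = (40/3 - (38/9)²/3) - 1*342 = (40/3 - ⅓*1444/81) - 342 = (40/3 - 1444/243) - 342 = 1796/243 - 342 = -81310/243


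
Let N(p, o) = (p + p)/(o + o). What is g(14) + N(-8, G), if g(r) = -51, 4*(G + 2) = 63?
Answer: -2837/55 ≈ -51.582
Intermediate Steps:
G = 55/4 (G = -2 + (¼)*63 = -2 + 63/4 = 55/4 ≈ 13.750)
N(p, o) = p/o (N(p, o) = (2*p)/((2*o)) = (2*p)*(1/(2*o)) = p/o)
g(14) + N(-8, G) = -51 - 8/55/4 = -51 - 8*4/55 = -51 - 32/55 = -2837/55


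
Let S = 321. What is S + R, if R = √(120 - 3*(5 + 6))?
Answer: 321 + √87 ≈ 330.33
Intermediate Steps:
R = √87 (R = √(120 - 3*11) = √(120 - 33) = √87 ≈ 9.3274)
S + R = 321 + √87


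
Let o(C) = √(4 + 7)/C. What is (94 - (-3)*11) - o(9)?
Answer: 127 - √11/9 ≈ 126.63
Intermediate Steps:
o(C) = √11/C
(94 - (-3)*11) - o(9) = (94 - (-3)*11) - √11/9 = (94 - 1*(-33)) - √11/9 = (94 + 33) - √11/9 = 127 - √11/9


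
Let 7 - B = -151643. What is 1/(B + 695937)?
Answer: 1/847587 ≈ 1.1798e-6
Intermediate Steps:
B = 151650 (B = 7 - 1*(-151643) = 7 + 151643 = 151650)
1/(B + 695937) = 1/(151650 + 695937) = 1/847587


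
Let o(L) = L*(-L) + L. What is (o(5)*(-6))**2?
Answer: 14400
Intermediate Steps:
o(L) = L - L**2 (o(L) = -L**2 + L = L - L**2)
(o(5)*(-6))**2 = ((5*(1 - 1*5))*(-6))**2 = ((5*(1 - 5))*(-6))**2 = ((5*(-4))*(-6))**2 = (-20*(-6))**2 = 120**2 = 14400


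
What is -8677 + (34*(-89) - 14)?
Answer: -11717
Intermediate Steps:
-8677 + (34*(-89) - 14) = -8677 + (-3026 - 14) = -8677 - 3040 = -11717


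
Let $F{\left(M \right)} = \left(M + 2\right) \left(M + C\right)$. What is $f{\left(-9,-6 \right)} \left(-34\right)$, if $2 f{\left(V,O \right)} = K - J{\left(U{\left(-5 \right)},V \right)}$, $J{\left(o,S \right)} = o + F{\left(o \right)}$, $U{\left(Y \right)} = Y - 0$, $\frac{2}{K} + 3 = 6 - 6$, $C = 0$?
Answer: $\frac{544}{3} \approx 181.33$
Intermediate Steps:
$K = - \frac{2}{3}$ ($K = \frac{2}{-3 + \left(6 - 6\right)} = \frac{2}{-3 + 0} = \frac{2}{-3} = 2 \left(- \frac{1}{3}\right) = - \frac{2}{3} \approx -0.66667$)
$F{\left(M \right)} = M \left(2 + M\right)$ ($F{\left(M \right)} = \left(M + 2\right) \left(M + 0\right) = \left(2 + M\right) M = M \left(2 + M\right)$)
$U{\left(Y \right)} = Y$ ($U{\left(Y \right)} = Y + 0 = Y$)
$J{\left(o,S \right)} = o + o \left(2 + o\right)$
$f{\left(V,O \right)} = - \frac{16}{3}$ ($f{\left(V,O \right)} = \frac{- \frac{2}{3} - - 5 \left(3 - 5\right)}{2} = \frac{- \frac{2}{3} - \left(-5\right) \left(-2\right)}{2} = \frac{- \frac{2}{3} - 10}{2} = \frac{1}{2} \left(- \frac{32}{3}\right) = - \frac{16}{3}$)
$f{\left(-9,-6 \right)} \left(-34\right) = \left(- \frac{16}{3}\right) \left(-34\right) = \frac{544}{3}$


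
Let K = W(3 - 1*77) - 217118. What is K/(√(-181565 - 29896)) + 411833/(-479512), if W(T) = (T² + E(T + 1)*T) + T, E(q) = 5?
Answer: -411833/479512 + 212086*I*√211461/211461 ≈ -0.85886 + 461.21*I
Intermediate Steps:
W(T) = T² + 6*T (W(T) = (T² + 5*T) + T = T² + 6*T)
K = -212086 (K = (3 - 1*77)*(6 + (3 - 1*77)) - 217118 = (3 - 77)*(6 + (3 - 77)) - 217118 = -74*(6 - 74) - 217118 = -74*(-68) - 217118 = 5032 - 217118 = -212086)
K/(√(-181565 - 29896)) + 411833/(-479512) = -212086/√(-181565 - 29896) + 411833/(-479512) = -212086*(-I*√211461/211461) + 411833*(-1/479512) = -212086*(-I*√211461/211461) - 411833/479512 = -(-212086)*I*√211461/211461 - 411833/479512 = 212086*I*√211461/211461 - 411833/479512 = -411833/479512 + 212086*I*√211461/211461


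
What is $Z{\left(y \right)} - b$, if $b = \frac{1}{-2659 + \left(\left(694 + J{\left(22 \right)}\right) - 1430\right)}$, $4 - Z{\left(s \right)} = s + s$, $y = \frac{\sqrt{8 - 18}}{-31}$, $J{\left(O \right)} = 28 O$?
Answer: $\frac{11117}{2779} + \frac{2 i \sqrt{10}}{31} \approx 4.0004 + 0.20402 i$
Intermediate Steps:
$y = - \frac{i \sqrt{10}}{31}$ ($y = \sqrt{-10} \left(- \frac{1}{31}\right) = i \sqrt{10} \left(- \frac{1}{31}\right) = - \frac{i \sqrt{10}}{31} \approx - 0.10201 i$)
$Z{\left(s \right)} = 4 - 2 s$ ($Z{\left(s \right)} = 4 - \left(s + s\right) = 4 - 2 s$)
$b = - \frac{1}{2779}$ ($b = \frac{1}{-2659 + \left(\left(694 + 28 \cdot 22\right) - 1430\right)} = \frac{1}{-2659 + \left(\left(694 + 616\right) - 1430\right)} = \frac{1}{-2659 + \left(1310 - 1430\right)} = \frac{1}{-2659 - 120} = \frac{1}{-2779} = - \frac{1}{2779} \approx -0.00035984$)
$Z{\left(y \right)} - b = \left(4 - 2 \left(- \frac{i \sqrt{10}}{31}\right)\right) - - \frac{1}{2779} = \left(4 + \frac{2 i \sqrt{10}}{31}\right) + \frac{1}{2779} = \frac{11117}{2779} + \frac{2 i \sqrt{10}}{31}$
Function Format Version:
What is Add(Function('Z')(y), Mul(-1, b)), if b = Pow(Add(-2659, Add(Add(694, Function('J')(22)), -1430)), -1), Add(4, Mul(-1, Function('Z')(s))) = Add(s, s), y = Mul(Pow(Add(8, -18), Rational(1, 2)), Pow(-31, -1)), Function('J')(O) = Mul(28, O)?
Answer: Add(Rational(11117, 2779), Mul(Rational(2, 31), I, Pow(10, Rational(1, 2)))) ≈ Add(4.0004, Mul(0.20402, I))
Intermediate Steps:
y = Mul(Rational(-1, 31), I, Pow(10, Rational(1, 2))) (y = Mul(Pow(-10, Rational(1, 2)), Rational(-1, 31)) = Mul(Mul(I, Pow(10, Rational(1, 2))), Rational(-1, 31)) = Mul(Rational(-1, 31), I, Pow(10, Rational(1, 2))) ≈ Mul(-0.10201, I))
Function('Z')(s) = Add(4, Mul(-2, s)) (Function('Z')(s) = Add(4, Mul(-1, Add(s, s))) = Add(4, Mul(-1, Mul(2, s))) = Add(4, Mul(-2, s)))
b = Rational(-1, 2779) (b = Pow(Add(-2659, Add(Add(694, Mul(28, 22)), -1430)), -1) = Pow(Add(-2659, Add(Add(694, 616), -1430)), -1) = Pow(Add(-2659, Add(1310, -1430)), -1) = Pow(Add(-2659, -120), -1) = Pow(-2779, -1) = Rational(-1, 2779) ≈ -0.00035984)
Add(Function('Z')(y), Mul(-1, b)) = Add(Add(4, Mul(-2, Mul(Rational(-1, 31), I, Pow(10, Rational(1, 2))))), Mul(-1, Rational(-1, 2779))) = Add(Add(4, Mul(Rational(2, 31), I, Pow(10, Rational(1, 2)))), Rational(1, 2779)) = Add(Rational(11117, 2779), Mul(Rational(2, 31), I, Pow(10, Rational(1, 2))))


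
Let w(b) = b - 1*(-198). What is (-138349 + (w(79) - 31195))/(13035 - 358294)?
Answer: 169267/345259 ≈ 0.49026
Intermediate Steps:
w(b) = 198 + b (w(b) = b + 198 = 198 + b)
(-138349 + (w(79) - 31195))/(13035 - 358294) = (-138349 + ((198 + 79) - 31195))/(13035 - 358294) = (-138349 + (277 - 31195))/(-345259) = (-138349 - 30918)*(-1/345259) = -169267*(-1/345259) = 169267/345259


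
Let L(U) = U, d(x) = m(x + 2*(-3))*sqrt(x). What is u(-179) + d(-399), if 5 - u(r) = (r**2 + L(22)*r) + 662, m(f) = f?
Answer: -28760 - 405*I*sqrt(399) ≈ -28760.0 - 8089.9*I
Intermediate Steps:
d(x) = sqrt(x)*(-6 + x) (d(x) = (x + 2*(-3))*sqrt(x) = (x - 6)*sqrt(x) = (-6 + x)*sqrt(x) = sqrt(x)*(-6 + x))
u(r) = -657 - r**2 - 22*r (u(r) = 5 - ((r**2 + 22*r) + 662) = 5 - (662 + r**2 + 22*r) = 5 + (-662 - r**2 - 22*r) = -657 - r**2 - 22*r)
u(-179) + d(-399) = (-657 - 1*(-179)**2 - 22*(-179)) + sqrt(-399)*(-6 - 399) = (-657 - 1*32041 + 3938) + (I*sqrt(399))*(-405) = (-657 - 32041 + 3938) - 405*I*sqrt(399) = -28760 - 405*I*sqrt(399)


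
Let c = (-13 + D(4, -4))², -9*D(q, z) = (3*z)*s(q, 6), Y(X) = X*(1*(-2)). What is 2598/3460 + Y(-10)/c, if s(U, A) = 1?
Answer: 76107/84770 ≈ 0.89781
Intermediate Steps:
Y(X) = -2*X (Y(X) = X*(-2) = -2*X)
D(q, z) = -z/3 (D(q, z) = -3*z/9 = -z/3)
c = 1225/9 (c = (-13 - ⅓*(-4))² = (-13 + 4/3)² = (-35/3)² = 1225/9 ≈ 136.11)
2598/3460 + Y(-10)/c = 2598/3460 + (-2*(-10))/(1225/9) = 2598*(1/3460) + 20*(9/1225) = 1299/1730 + 36/245 = 76107/84770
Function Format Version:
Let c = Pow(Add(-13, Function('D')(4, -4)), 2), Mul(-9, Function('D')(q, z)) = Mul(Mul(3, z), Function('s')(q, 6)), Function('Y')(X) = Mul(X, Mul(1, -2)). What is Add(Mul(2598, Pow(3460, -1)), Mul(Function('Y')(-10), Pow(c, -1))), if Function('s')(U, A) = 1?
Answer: Rational(76107, 84770) ≈ 0.89781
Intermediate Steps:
Function('Y')(X) = Mul(-2, X) (Function('Y')(X) = Mul(X, -2) = Mul(-2, X))
Function('D')(q, z) = Mul(Rational(-1, 3), z) (Function('D')(q, z) = Mul(Rational(-1, 9), Mul(Mul(3, z), 1)) = Mul(Rational(-1, 9), Mul(3, z)) = Mul(Rational(-1, 3), z))
c = Rational(1225, 9) (c = Pow(Add(-13, Mul(Rational(-1, 3), -4)), 2) = Pow(Add(-13, Rational(4, 3)), 2) = Pow(Rational(-35, 3), 2) = Rational(1225, 9) ≈ 136.11)
Add(Mul(2598, Pow(3460, -1)), Mul(Function('Y')(-10), Pow(c, -1))) = Add(Mul(2598, Pow(3460, -1)), Mul(Mul(-2, -10), Pow(Rational(1225, 9), -1))) = Add(Mul(2598, Rational(1, 3460)), Mul(20, Rational(9, 1225))) = Add(Rational(1299, 1730), Rational(36, 245)) = Rational(76107, 84770)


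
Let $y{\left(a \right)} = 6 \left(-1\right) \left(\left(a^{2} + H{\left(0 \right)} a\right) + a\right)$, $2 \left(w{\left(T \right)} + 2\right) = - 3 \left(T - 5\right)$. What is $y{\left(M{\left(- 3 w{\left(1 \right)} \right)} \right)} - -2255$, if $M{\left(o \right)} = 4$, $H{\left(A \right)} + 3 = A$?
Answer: $2207$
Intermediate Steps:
$w{\left(T \right)} = \frac{11}{2} - \frac{3 T}{2}$ ($w{\left(T \right)} = -2 + \frac{\left(-3\right) \left(T - 5\right)}{2} = -2 + \frac{\left(-3\right) \left(-5 + T\right)}{2} = -2 + \frac{15 - 3 T}{2} = -2 - \left(- \frac{15}{2} + \frac{3 T}{2}\right) = \frac{11}{2} - \frac{3 T}{2}$)
$H{\left(A \right)} = -3 + A$
$y{\left(a \right)} = - 6 a^{2} + 12 a$ ($y{\left(a \right)} = 6 \left(-1\right) \left(\left(a^{2} + \left(-3 + 0\right) a\right) + a\right) = - 6 \left(\left(a^{2} - 3 a\right) + a\right) = - 6 \left(a^{2} - 2 a\right) = - 6 a^{2} + 12 a$)
$y{\left(M{\left(- 3 w{\left(1 \right)} \right)} \right)} - -2255 = 6 \cdot 4 \left(2 - 4\right) - -2255 = 6 \cdot 4 \left(2 - 4\right) + 2255 = 6 \cdot 4 \left(-2\right) + 2255 = -48 + 2255 = 2207$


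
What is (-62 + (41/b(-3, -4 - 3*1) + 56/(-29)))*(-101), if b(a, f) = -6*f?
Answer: 7744579/1218 ≈ 6358.4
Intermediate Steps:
(-62 + (41/b(-3, -4 - 3*1) + 56/(-29)))*(-101) = (-62 + (41/((-6*(-4 - 3*1))) + 56/(-29)))*(-101) = (-62 + (41/((-6*(-4 - 3))) + 56*(-1/29)))*(-101) = (-62 + (41/((-6*(-7))) - 56/29))*(-101) = (-62 + (41/42 - 56/29))*(-101) = (-62 - 1163/1218)*(-101) = -76679/1218*(-101) = 7744579/1218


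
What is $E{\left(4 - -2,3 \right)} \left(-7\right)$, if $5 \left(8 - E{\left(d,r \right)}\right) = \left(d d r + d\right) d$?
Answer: $\frac{4508}{5} \approx 901.6$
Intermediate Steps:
$E{\left(d,r \right)} = 8 - \frac{d \left(d + r d^{2}\right)}{5}$ ($E{\left(d,r \right)} = 8 - \frac{\left(d d r + d\right) d}{5} = 8 - \frac{\left(d^{2} r + d\right) d}{5} = 8 - \frac{\left(r d^{2} + d\right) d}{5} = 8 - \frac{\left(d + r d^{2}\right) d}{5} = 8 - \frac{d \left(d + r d^{2}\right)}{5}$)
$E{\left(4 - -2,3 \right)} \left(-7\right) = \left(8 - \frac{\left(4 - -2\right)^{2}}{5} - \frac{3 \left(4 - -2\right)^{3}}{5}\right) \left(-7\right) = \left(8 - \frac{\left(4 + 2\right)^{2}}{5} - \frac{3 \left(4 + 2\right)^{3}}{5}\right) \left(-7\right) = \left(8 - \frac{6^{2}}{5} - \frac{3 \cdot 6^{3}}{5}\right) \left(-7\right) = \left(8 - \frac{36}{5} - \frac{3}{5} \cdot 216\right) \left(-7\right) = \left(8 - \frac{36}{5} - \frac{648}{5}\right) \left(-7\right) = \left(- \frac{644}{5}\right) \left(-7\right) = \frac{4508}{5}$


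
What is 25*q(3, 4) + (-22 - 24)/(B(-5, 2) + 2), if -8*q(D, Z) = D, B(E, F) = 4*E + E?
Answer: -59/8 ≈ -7.3750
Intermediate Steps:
B(E, F) = 5*E
q(D, Z) = -D/8
25*q(3, 4) + (-22 - 24)/(B(-5, 2) + 2) = 25*(-1/8*3) + (-22 - 24)/(5*(-5) + 2) = 25*(-3/8) - 46/(-25 + 2) = -75/8 - 46/(-23) = -75/8 - 46*(-1/23) = -75/8 + 2 = -59/8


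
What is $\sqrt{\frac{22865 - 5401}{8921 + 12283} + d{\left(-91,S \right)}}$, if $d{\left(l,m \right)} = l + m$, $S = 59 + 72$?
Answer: $\frac{\sqrt{127463134}}{1767} \approx 6.3893$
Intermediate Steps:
$S = 131$
$\sqrt{\frac{22865 - 5401}{8921 + 12283} + d{\left(-91,S \right)}} = \sqrt{\frac{22865 - 5401}{8921 + 12283} + \left(-91 + 131\right)} = \sqrt{\frac{17464}{21204} + 40} = \sqrt{17464 \cdot \frac{1}{21204} + 40} = \sqrt{\frac{4366}{5301} + 40} = \sqrt{\frac{216406}{5301}} = \frac{\sqrt{127463134}}{1767}$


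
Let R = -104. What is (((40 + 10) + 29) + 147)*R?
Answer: -23504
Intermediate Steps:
(((40 + 10) + 29) + 147)*R = (((40 + 10) + 29) + 147)*(-104) = ((50 + 29) + 147)*(-104) = (79 + 147)*(-104) = 226*(-104) = -23504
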